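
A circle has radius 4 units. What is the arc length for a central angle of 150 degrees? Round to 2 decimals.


Shape: circular arc
Radius r = 4 units, Angle = 150 degrees
Formula: L = (angle/360) * 2 * pi * r
2 * pi * r = 8 * pi
L = (150/360) * 8 * pi
L = 3.333333 * pi
L = 10.47
10.47 units


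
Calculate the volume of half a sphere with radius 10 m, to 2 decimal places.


Shape: hemisphere (half of a sphere)
Radius r = 10 m
Formula: V = (1/2) * (4/3) * pi * r^3 = (2/3) * pi * r^3
r^3 = 1000
(2/3) * 1000 = 666.666667
V = 666.666667 * pi
V = 2094.4
2094.4 m^3


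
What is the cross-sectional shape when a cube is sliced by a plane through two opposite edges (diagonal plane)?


Solid: cube
Cutting plane: through two opposite edges (diagonal plane)
Visualize the intersection of the plane with the solid's surface.
The boundary of the cut region is a rectangle.
rectangle


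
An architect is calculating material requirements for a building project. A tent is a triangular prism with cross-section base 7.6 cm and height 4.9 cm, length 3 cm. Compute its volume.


Shape: triangular prism
Triangle base = 7.6 cm, triangle height = 4.9 cm, prism length L = 3 cm
Formula: V = (1/2 * b * h_tri) * L
Cross-section area = 0.5 * 7.6 * 4.9 = 18.62
V = 18.62 * 3
V = 55.86
55.86 cm^3


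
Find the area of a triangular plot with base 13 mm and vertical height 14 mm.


Shape: triangle
Base b = 13 mm, Height h = 14 mm
Formula: A = (1/2) * b * h
A = 0.5 * 13 * 14
A = 0.5 * 182
A = 91
91 mm^2


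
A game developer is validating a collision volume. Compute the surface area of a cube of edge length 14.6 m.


Shape: cube
Side s = 14.6 m
A cube has 6 square faces.
Formula: SA = 6 * s^2
s^2 = 213.16
SA = 6 * 213.16
SA = 1278.96
1278.96 m^2


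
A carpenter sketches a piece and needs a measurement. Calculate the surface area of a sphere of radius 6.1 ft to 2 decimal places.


Shape: sphere
Radius r = 6.1 ft
Formula: SA = 4 * pi * r^2
r^2 = 37.21
SA = 4 * pi * 37.21
SA = 148.84 * pi
SA = 467.59
467.59 ft^2


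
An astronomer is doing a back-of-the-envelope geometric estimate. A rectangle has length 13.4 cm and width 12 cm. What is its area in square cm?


Shape: rectangle
Length l = 13.4 cm, Width w = 12 cm
Formula: A = l * w
A = 13.4 * 12
A = 160.8
160.8 cm^2


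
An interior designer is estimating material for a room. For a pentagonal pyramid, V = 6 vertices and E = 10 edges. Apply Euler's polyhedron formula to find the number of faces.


Polyhedron: pentagonal pyramid
Euler's formula for convex polyhedra: V - E + F = 2
Given: V = 6 vertices and E = 10 edges
Solve for F:
F = 2 + E - V = 2 + 10 - 6 = 6
6 faces


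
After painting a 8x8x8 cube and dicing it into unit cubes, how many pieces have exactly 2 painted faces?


Large cube: 8 x 8 x 8, cut into unit cubes.
n = 8, so n - 2 = 6
Cubes with 2 painted faces lie along the edges, excluding corners.
A cube has 12 edges; each contributes (n - 2) = 6 such cubes.
Count = 12 * 6 = 72
72 unit cubes


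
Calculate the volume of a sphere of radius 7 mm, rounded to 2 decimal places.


Shape: sphere
Radius r = 7 mm
Formula: V = (4/3) * pi * r^3
r^3 = 343
(4/3) * 343 = 457.333333
V = 457.333333 * pi
V = 1436.76
1436.76 mm^3


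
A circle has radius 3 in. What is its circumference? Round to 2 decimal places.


Shape: circle
Radius r = 3 in
Formula: C = 2 * pi * r
C = 2 * pi * 3
C = 6 * pi
C = 18.85
18.85 in


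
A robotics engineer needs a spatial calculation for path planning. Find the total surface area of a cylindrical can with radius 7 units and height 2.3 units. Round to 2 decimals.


Shape: closed cylinder
Radius r = 7 units, Height h = 2.3 units
Formula: SA = 2*pi*r^2 + 2*pi*r*h = 2*pi*r*(r + h)
r + h = 9.3
2 * r * (r + h) = 2 * 7 * 9.3 = 130.2
SA = 130.2 * pi
SA = 409.04
409.04 units^2


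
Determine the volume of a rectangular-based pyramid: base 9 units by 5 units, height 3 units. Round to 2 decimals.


Shape: rectangular pyramid
Base: 9 units x 5 units, Height h = 3 units
Formula: V = (1/3) * base_area * h
base_area = 9 * 5 = 45
base_area * h = 45 * 3 = 135
V = 135 / 3
V = 45
45 units^3


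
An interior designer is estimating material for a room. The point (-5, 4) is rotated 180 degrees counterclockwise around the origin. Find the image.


Transformation: rotation about the origin
Original point: (-5, 4)
Rule for 180 deg: (x, y) -> (-x, -y)
Apply: (-5, 4) -> (5, -4)
(5, -4)


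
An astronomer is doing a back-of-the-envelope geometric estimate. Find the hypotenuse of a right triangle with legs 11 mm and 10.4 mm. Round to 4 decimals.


Shape: right triangle
Legs a = 11 mm, b = 10.4 mm
Formula: c = sqrt(a^2 + b^2)
a^2 = 121, b^2 = 108.16
a^2 + b^2 = 229.16
c = sqrt(229.16)
c = 15.138
15.138 mm


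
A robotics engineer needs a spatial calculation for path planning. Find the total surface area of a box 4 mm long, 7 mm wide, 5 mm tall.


Shape: rectangular prism
l = 4 mm, w = 7 mm, h = 5 mm
Formula: SA = 2(lw + lh + wh)
lw = 28, lh = 20, wh = 35
lw + lh + wh = 83
SA = 2 * 83
SA = 166
166 mm^2


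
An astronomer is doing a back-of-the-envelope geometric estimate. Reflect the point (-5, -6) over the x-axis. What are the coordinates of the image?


Transformation: reflection
Original point: (-5, -6)
Rule for reflection over the x-axis: (x, y) -> (x, -y)
Apply: (-5, -6) -> (-5, 6)
(-5, 6)


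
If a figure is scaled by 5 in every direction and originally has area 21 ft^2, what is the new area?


Linear scale factor k = 5
Original area = 21 ft^2
Rule: under a linear scaling by k, areas scale by k^2.
k^2 = 5^2 = 25
New area = 21 * 25
New area = 525
525 ft^2


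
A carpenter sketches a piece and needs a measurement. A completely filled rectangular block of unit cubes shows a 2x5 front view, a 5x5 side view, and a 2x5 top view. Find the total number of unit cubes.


Orthographic views of a solid rectangular block:
Front view 2 x 5 -> length = 2, height = 5
Side view 5 x 5 -> width = 5, height = 5 (consistent)
Top view 2 x 5 -> confirms length = 2, width = 5
The block is 2 x 5 x 5.
Total unit cubes = 2 * 5 * 5 = 50
50 unit cubes


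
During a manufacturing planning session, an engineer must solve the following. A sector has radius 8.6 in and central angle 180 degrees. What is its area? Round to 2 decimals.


Shape: circular sector
Radius r = 8.6 in, Angle = 180 degrees
Formula: A = (angle/360) * pi * r^2
r^2 = 73.96
Fraction of circle = 180/360
A = (180/360) * pi * 73.96
A = 36.98 * pi
A = 116.18
116.18 in^2


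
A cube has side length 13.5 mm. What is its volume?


Shape: cube
Side s = 13.5 mm
Formula: V = s^3
V = 13.5 * 13.5 * 13.5
V = 182.25 * 13.5
V = 2460.375
2460.375 mm^3


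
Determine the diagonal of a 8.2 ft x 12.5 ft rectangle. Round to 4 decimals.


Shape: rectangle (diagonal via Pythagoras)
Sides: 8.2 ft and 12.5 ft
Formula: d = sqrt(l^2 + w^2)
l^2 = 67.24, w^2 = 156.25
l^2 + w^2 = 223.49
d = sqrt(223.49)
d = 14.9496
14.9496 ft


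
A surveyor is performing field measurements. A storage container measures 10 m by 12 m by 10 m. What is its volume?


Shape: rectangular prism
l = 10 m, w = 12 m, h = 10 m
Formula: V = l * w * h
V = 10 * 12 * 10
V = 120 * 10
V = 1200
1200 m^3


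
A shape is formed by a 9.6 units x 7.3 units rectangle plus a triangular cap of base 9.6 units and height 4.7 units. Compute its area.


Composite shape: rectangle + triangle
Rectangle area = 9.6 * 7.3 = 70.08
Triangle area = 0.5 * 9.6 * 4.7 = 22.56
Total = 70.08 + 22.56
Total = 92.64
92.64 units^2


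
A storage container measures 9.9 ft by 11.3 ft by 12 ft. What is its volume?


Shape: rectangular prism
l = 9.9 ft, w = 11.3 ft, h = 12 ft
Formula: V = l * w * h
V = 9.9 * 11.3 * 12
V = 111.87 * 12
V = 1342.44
1342.44 ft^3


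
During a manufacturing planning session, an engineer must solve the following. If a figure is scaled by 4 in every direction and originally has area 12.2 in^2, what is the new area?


Linear scale factor k = 4
Original area = 12.2 in^2
Rule: under a linear scaling by k, areas scale by k^2.
k^2 = 4^2 = 16
New area = 12.2 * 16
New area = 195.2
195.2 in^2


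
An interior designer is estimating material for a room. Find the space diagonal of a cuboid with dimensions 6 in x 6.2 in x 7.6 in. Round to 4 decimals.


Shape: rectangular box (space diagonal)
l = 6 in, w = 6.2 in, h = 7.6 in
Visualize: the diagonal of the base, then a right triangle with that diagonal and the height.
Formula: d = sqrt(l^2 + w^2 + h^2)
l^2 + w^2 + h^2 = 36 + 38.44 + 57.76 = 132.2
d = sqrt(132.2)
d = 11.4978
11.4978 in


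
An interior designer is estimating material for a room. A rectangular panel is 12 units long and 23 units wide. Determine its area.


Shape: rectangle
Length l = 12 units, Width w = 23 units
Formula: A = l * w
A = 12 * 23
A = 276
276 units^2


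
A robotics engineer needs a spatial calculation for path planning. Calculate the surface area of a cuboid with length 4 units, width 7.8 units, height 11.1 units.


Shape: rectangular prism
l = 4 units, w = 7.8 units, h = 11.1 units
Formula: SA = 2(lw + lh + wh)
lw = 31.2, lh = 44.4, wh = 86.58
lw + lh + wh = 162.18
SA = 2 * 162.18
SA = 324.36
324.36 units^2


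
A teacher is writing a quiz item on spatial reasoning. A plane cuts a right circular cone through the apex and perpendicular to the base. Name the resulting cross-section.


Solid: right circular cone
Cutting plane: through the apex and perpendicular to the base
Visualize the intersection of the plane with the solid's surface.
The boundary of the cut region is a isosceles triangle.
isosceles triangle


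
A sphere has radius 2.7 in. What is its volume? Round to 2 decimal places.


Shape: sphere
Radius r = 2.7 in
Formula: V = (4/3) * pi * r^3
r^3 = 19.683
(4/3) * 19.683 = 26.244
V = 26.244 * pi
V = 82.45
82.45 in^3


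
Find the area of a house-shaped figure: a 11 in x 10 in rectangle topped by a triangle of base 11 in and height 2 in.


Composite shape: rectangle + triangle
Rectangle area = 11 * 10 = 110
Triangle area = 0.5 * 11 * 2 = 11
Total = 110 + 11
Total = 121
121 in^2


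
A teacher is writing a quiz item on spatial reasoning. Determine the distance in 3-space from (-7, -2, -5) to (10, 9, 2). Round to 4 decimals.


3D distance between two points
P1 = (-7, -2, -5), P2 = (10, 9, 2)
Formula: d = sqrt((x2-x1)^2 + (y2-y1)^2 + (z2-z1)^2)
dx = 10 - -7 = 17
dy = 9 - -2 = 11
dz = 2 - -5 = 7
dx^2 + dy^2 + dz^2 = 289 + 121 + 49 = 459
d = sqrt(459)
d = 21.4243
21.4243 units


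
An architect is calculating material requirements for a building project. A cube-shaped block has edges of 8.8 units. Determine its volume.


Shape: cube
Side s = 8.8 units
Formula: V = s^3
V = 8.8 * 8.8 * 8.8
V = 77.44 * 8.8
V = 681.472
681.472 units^3


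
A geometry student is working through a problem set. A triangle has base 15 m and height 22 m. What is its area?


Shape: triangle
Base b = 15 m, Height h = 22 m
Formula: A = (1/2) * b * h
A = 0.5 * 15 * 22
A = 0.5 * 330
A = 165
165 m^2


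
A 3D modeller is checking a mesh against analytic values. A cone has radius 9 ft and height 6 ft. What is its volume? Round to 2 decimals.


Shape: cone
Radius r = 9 ft, Height h = 6 ft
Formula: V = (1/3) * pi * r^2 * h
r^2 = 81
pi * r^2 * h = pi * 81 * 6 = 486 * pi
V = 486 * pi / 3
V = 508.94
508.94 ft^3


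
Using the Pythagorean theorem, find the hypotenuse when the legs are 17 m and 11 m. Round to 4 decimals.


Shape: right triangle
Legs a = 17 m, b = 11 m
Formula: c = sqrt(a^2 + b^2)
a^2 = 289, b^2 = 121
a^2 + b^2 = 410
c = sqrt(410)
c = 20.2485
20.2485 m


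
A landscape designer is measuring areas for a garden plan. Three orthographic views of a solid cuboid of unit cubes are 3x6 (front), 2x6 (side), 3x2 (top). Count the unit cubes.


Orthographic views of a solid rectangular block:
Front view 3 x 6 -> length = 3, height = 6
Side view 2 x 6 -> width = 2, height = 6 (consistent)
Top view 3 x 2 -> confirms length = 3, width = 2
The block is 3 x 2 x 6.
Total unit cubes = 3 * 2 * 6 = 36
36 unit cubes


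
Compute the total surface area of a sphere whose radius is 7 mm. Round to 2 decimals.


Shape: sphere
Radius r = 7 mm
Formula: SA = 4 * pi * r^2
r^2 = 49
SA = 4 * pi * 49
SA = 196 * pi
SA = 615.75
615.75 mm^2


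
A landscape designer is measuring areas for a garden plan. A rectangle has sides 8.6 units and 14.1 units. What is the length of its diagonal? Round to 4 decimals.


Shape: rectangle (diagonal via Pythagoras)
Sides: 8.6 units and 14.1 units
Formula: d = sqrt(l^2 + w^2)
l^2 = 73.96, w^2 = 198.81
l^2 + w^2 = 272.77
d = sqrt(272.77)
d = 16.5158
16.5158 units


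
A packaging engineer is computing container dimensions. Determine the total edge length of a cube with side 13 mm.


Shape: cube
Side s = 13 mm
A cube has 12 edges, all equal.
Formula: total edge length = 12 * s
Total = 12 * 13
Total = 156
156 mm


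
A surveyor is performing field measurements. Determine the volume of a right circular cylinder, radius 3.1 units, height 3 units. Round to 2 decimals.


Shape: cylinder
Radius r = 3.1 units, Height h = 3 units
Formula: V = pi * r^2 * h
r^2 = 9.61
V = pi * 9.61 * 3
V = 28.83 * pi
V = 90.57
90.57 units^3


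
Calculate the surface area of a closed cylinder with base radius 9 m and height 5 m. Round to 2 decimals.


Shape: closed cylinder
Radius r = 9 m, Height h = 5 m
Formula: SA = 2*pi*r^2 + 2*pi*r*h = 2*pi*r*(r + h)
r + h = 14
2 * r * (r + h) = 2 * 9 * 14 = 252
SA = 252 * pi
SA = 791.68
791.68 m^2


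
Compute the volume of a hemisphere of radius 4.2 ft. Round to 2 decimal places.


Shape: hemisphere (half of a sphere)
Radius r = 4.2 ft
Formula: V = (1/2) * (4/3) * pi * r^3 = (2/3) * pi * r^3
r^3 = 74.088
(2/3) * 74.088 = 49.392
V = 49.392 * pi
V = 155.17
155.17 ft^3


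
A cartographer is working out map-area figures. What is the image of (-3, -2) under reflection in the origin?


Transformation: reflection
Original point: (-3, -2)
Rule for reflection through the origin: (x, y) -> (-x, -y)
Apply: (-3, -2) -> (3, 2)
(3, 2)


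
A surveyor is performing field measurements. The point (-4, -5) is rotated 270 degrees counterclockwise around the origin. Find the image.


Transformation: rotation about the origin
Original point: (-4, -5)
Rule for 270 deg counterclockwise: (x, y) -> (y, -x)
Apply: (-4, -5) -> (-5, 4)
(-5, 4)


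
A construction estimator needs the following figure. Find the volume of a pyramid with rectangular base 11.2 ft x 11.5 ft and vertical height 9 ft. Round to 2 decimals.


Shape: rectangular pyramid
Base: 11.2 ft x 11.5 ft, Height h = 9 ft
Formula: V = (1/3) * base_area * h
base_area = 11.2 * 11.5 = 128.8
base_area * h = 128.8 * 9 = 1159.2
V = 1159.2 / 3
V = 386.4
386.4 ft^3


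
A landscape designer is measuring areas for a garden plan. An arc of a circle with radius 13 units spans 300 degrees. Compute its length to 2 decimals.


Shape: circular arc
Radius r = 13 units, Angle = 300 degrees
Formula: L = (angle/360) * 2 * pi * r
2 * pi * r = 26 * pi
L = (300/360) * 26 * pi
L = 21.666667 * pi
L = 68.07
68.07 units


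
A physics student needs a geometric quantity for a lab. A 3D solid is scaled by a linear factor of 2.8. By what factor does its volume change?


Linear scale factor k = 2.8
Rule: under a linear scaling by k, volumes scale by k^3.
k^3 = 2.8 * 2.8 * 2.8
k^3 = 7.84 * 2.8
k^3 = 21.952
Volume scales by a factor of 21.952.
21.952 (dimensionless)


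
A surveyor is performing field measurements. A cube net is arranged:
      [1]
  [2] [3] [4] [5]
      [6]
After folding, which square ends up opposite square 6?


Net: cross layout. Take square 3 as the base (bottom).
Fold the four squares in the horizontal row up around 3: 2 -> left, 4 -> right, 5 wraps to the top.
Fold 1 and 6 up from 3: 1 -> back, 6 -> front.
Opposite pairs are therefore: (1, 6), (2, 4), (3, 5).
Face 6 is opposite face 1.
face 1


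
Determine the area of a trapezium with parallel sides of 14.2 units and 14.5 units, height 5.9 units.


Shape: trapezoid
Parallel sides a = 14.2 units, b = 14.5 units; Height h = 5.9 units
Formula: A = (a + b) * h / 2
a + b = 14.2 + 14.5 = 28.7
A = 28.7 * 5.9 / 2
A = 169.33 / 2
A = 84.665
84.665 units^2


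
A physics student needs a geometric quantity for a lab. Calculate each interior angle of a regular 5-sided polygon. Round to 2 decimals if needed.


Shape: regular pentagon (5 sides)
Formula: interior angle = (n - 2) * 180 / n
(n - 2) = 3
(n - 2) * 180 = 540
angle = 540 / 5
angle = 108
108 degrees


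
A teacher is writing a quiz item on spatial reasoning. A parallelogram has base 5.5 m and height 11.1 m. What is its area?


Shape: parallelogram
Base b = 5.5 m, Height h = 11.1 m
Formula: A = b * h
A = 5.5 * 11.1
A = 61.05
61.05 m^2


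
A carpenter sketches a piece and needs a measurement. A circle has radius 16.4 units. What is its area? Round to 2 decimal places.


Shape: circle
Radius r = 16.4 units
Formula: A = pi * r^2
r^2 = 16.4^2 = 268.96
A = pi * 268.96
A = 844.96
844.96 units^2


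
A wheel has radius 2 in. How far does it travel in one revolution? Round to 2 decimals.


Shape: circle
Radius r = 2 in
Formula: C = 2 * pi * r
C = 2 * pi * 2
C = 4 * pi
C = 12.57
12.57 in


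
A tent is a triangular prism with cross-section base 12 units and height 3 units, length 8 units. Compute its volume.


Shape: triangular prism
Triangle base = 12 units, triangle height = 3 units, prism length L = 8 units
Formula: V = (1/2 * b * h_tri) * L
Cross-section area = 0.5 * 12 * 3 = 18
V = 18 * 8
V = 144
144 units^3


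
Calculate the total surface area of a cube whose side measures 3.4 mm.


Shape: cube
Side s = 3.4 mm
A cube has 6 square faces.
Formula: SA = 6 * s^2
s^2 = 11.56
SA = 6 * 11.56
SA = 69.36
69.36 mm^2


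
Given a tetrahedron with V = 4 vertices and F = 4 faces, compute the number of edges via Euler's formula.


Polyhedron: tetrahedron
Euler's formula for convex polyhedra: V - E + F = 2
Given: V = 4 vertices and F = 4 faces
Solve for E:
E = V + F - 2 = 4 + 4 - 2 = 6
6 edges


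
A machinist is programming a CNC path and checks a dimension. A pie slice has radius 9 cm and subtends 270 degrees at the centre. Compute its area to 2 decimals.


Shape: circular sector
Radius r = 9 cm, Angle = 270 degrees
Formula: A = (angle/360) * pi * r^2
r^2 = 81
Fraction of circle = 270/360
A = (270/360) * pi * 81
A = 60.75 * pi
A = 190.85
190.85 cm^2


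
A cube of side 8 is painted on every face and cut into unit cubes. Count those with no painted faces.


Large cube: 8 x 8 x 8, cut into unit cubes.
n = 8, so n - 2 = 6
Unpainted cubes form the interior (n - 2)^3 block.
(n - 2)^3 = 6^3 = 216
216 unit cubes


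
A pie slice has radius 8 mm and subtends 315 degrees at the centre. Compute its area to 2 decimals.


Shape: circular sector
Radius r = 8 mm, Angle = 315 degrees
Formula: A = (angle/360) * pi * r^2
r^2 = 64
Fraction of circle = 315/360
A = (315/360) * pi * 64
A = 56 * pi
A = 175.93
175.93 mm^2


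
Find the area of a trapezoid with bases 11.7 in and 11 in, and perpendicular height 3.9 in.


Shape: trapezoid
Parallel sides a = 11.7 in, b = 11 in; Height h = 3.9 in
Formula: A = (a + b) * h / 2
a + b = 11.7 + 11 = 22.7
A = 22.7 * 3.9 / 2
A = 88.53 / 2
A = 44.265
44.265 in^2


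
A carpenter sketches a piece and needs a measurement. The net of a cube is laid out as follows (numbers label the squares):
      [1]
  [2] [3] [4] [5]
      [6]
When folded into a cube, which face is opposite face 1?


Net: cross layout. Take square 3 as the base (bottom).
Fold the four squares in the horizontal row up around 3: 2 -> left, 4 -> right, 5 wraps to the top.
Fold 1 and 6 up from 3: 1 -> back, 6 -> front.
Opposite pairs are therefore: (1, 6), (2, 4), (3, 5).
Face 1 is opposite face 6.
face 6


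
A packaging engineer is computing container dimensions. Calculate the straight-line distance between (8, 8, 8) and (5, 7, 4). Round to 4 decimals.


3D distance between two points
P1 = (8, 8, 8), P2 = (5, 7, 4)
Formula: d = sqrt((x2-x1)^2 + (y2-y1)^2 + (z2-z1)^2)
dx = 5 - 8 = -3
dy = 7 - 8 = -1
dz = 4 - 8 = -4
dx^2 + dy^2 + dz^2 = 9 + 1 + 16 = 26
d = sqrt(26)
d = 5.099
5.099 units


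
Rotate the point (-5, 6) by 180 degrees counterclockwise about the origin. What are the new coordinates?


Transformation: rotation about the origin
Original point: (-5, 6)
Rule for 180 deg: (x, y) -> (-x, -y)
Apply: (-5, 6) -> (5, -6)
(5, -6)


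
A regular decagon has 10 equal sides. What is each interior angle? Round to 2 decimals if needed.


Shape: regular decagon (10 sides)
Formula: interior angle = (n - 2) * 180 / n
(n - 2) = 8
(n - 2) * 180 = 1440
angle = 1440 / 10
angle = 144
144 degrees


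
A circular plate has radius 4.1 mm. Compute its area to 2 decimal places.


Shape: circle
Radius r = 4.1 mm
Formula: A = pi * r^2
r^2 = 4.1^2 = 16.81
A = pi * 16.81
A = 52.81
52.81 mm^2


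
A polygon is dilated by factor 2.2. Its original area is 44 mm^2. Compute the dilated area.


Linear scale factor k = 2.2
Original area = 44 mm^2
Rule: under a linear scaling by k, areas scale by k^2.
k^2 = 2.2^2 = 4.84
New area = 44 * 4.84
New area = 212.96
212.96 mm^2


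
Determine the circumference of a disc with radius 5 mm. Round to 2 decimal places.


Shape: circle
Radius r = 5 mm
Formula: C = 2 * pi * r
C = 2 * pi * 5
C = 10 * pi
C = 31.42
31.42 mm


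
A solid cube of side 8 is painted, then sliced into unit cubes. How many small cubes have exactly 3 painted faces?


Large cube: 8 x 8 x 8, cut into unit cubes.
Cubes with 3 painted faces are at the corners. A cube always has 8 corners.
Count = 8
8 unit cubes


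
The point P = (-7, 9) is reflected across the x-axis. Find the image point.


Transformation: reflection
Original point: (-7, 9)
Rule for reflection over the x-axis: (x, y) -> (x, -y)
Apply: (-7, 9) -> (-7, -9)
(-7, -9)


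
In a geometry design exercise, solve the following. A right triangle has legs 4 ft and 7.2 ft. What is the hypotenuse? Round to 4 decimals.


Shape: right triangle
Legs a = 4 ft, b = 7.2 ft
Formula: c = sqrt(a^2 + b^2)
a^2 = 16, b^2 = 51.84
a^2 + b^2 = 67.84
c = sqrt(67.84)
c = 8.2365
8.2365 ft


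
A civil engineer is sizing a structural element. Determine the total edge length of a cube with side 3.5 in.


Shape: cube
Side s = 3.5 in
A cube has 12 edges, all equal.
Formula: total edge length = 12 * s
Total = 12 * 3.5
Total = 42
42 in


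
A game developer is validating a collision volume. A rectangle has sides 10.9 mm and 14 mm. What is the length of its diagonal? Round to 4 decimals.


Shape: rectangle (diagonal via Pythagoras)
Sides: 10.9 mm and 14 mm
Formula: d = sqrt(l^2 + w^2)
l^2 = 118.81, w^2 = 196
l^2 + w^2 = 314.81
d = sqrt(314.81)
d = 17.7429
17.7429 mm


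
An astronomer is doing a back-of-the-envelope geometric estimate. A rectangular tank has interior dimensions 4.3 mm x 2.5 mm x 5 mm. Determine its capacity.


Shape: rectangular prism
l = 4.3 mm, w = 2.5 mm, h = 5 mm
Formula: V = l * w * h
V = 4.3 * 2.5 * 5
V = 10.75 * 5
V = 53.75
53.75 mm^3


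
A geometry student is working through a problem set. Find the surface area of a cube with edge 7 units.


Shape: cube
Side s = 7 units
A cube has 6 square faces.
Formula: SA = 6 * s^2
s^2 = 49
SA = 6 * 49
SA = 294
294 units^2


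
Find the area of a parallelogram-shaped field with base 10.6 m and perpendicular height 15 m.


Shape: parallelogram
Base b = 10.6 m, Height h = 15 m
Formula: A = b * h
A = 10.6 * 15
A = 159
159 m^2


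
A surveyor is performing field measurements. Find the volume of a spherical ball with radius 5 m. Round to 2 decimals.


Shape: sphere
Radius r = 5 m
Formula: V = (4/3) * pi * r^3
r^3 = 125
(4/3) * 125 = 166.666667
V = 166.666667 * pi
V = 523.6
523.6 m^3


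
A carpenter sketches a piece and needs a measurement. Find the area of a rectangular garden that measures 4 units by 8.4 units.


Shape: rectangle
Length l = 4 units, Width w = 8.4 units
Formula: A = l * w
A = 4 * 8.4
A = 33.6
33.6 units^2


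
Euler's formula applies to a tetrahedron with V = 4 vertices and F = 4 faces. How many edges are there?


Polyhedron: tetrahedron
Euler's formula for convex polyhedra: V - E + F = 2
Given: V = 4 vertices and F = 4 faces
Solve for E:
E = V + F - 2 = 4 + 4 - 2 = 6
6 edges


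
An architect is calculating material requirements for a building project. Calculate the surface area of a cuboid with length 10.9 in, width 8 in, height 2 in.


Shape: rectangular prism
l = 10.9 in, w = 8 in, h = 2 in
Formula: SA = 2(lw + lh + wh)
lw = 87.2, lh = 21.8, wh = 16
lw + lh + wh = 125
SA = 2 * 125
SA = 250
250 in^2


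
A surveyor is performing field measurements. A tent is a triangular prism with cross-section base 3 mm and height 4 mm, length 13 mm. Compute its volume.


Shape: triangular prism
Triangle base = 3 mm, triangle height = 4 mm, prism length L = 13 mm
Formula: V = (1/2 * b * h_tri) * L
Cross-section area = 0.5 * 3 * 4 = 6
V = 6 * 13
V = 78
78 mm^3


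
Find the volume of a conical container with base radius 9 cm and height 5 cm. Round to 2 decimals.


Shape: cone
Radius r = 9 cm, Height h = 5 cm
Formula: V = (1/3) * pi * r^2 * h
r^2 = 81
pi * r^2 * h = pi * 81 * 5 = 405 * pi
V = 405 * pi / 3
V = 424.12
424.12 cm^3


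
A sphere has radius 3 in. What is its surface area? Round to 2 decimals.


Shape: sphere
Radius r = 3 in
Formula: SA = 4 * pi * r^2
r^2 = 9
SA = 4 * pi * 9
SA = 36 * pi
SA = 113.1
113.1 in^2


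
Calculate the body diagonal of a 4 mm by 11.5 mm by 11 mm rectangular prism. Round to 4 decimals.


Shape: rectangular box (space diagonal)
l = 4 mm, w = 11.5 mm, h = 11 mm
Visualize: the diagonal of the base, then a right triangle with that diagonal and the height.
Formula: d = sqrt(l^2 + w^2 + h^2)
l^2 + w^2 + h^2 = 16 + 132.25 + 121 = 269.25
d = sqrt(269.25)
d = 16.4088
16.4088 mm


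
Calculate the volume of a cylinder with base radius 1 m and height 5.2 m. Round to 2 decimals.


Shape: cylinder
Radius r = 1 m, Height h = 5.2 m
Formula: V = pi * r^2 * h
r^2 = 1
V = pi * 1 * 5.2
V = 5.2 * pi
V = 16.34
16.34 m^3


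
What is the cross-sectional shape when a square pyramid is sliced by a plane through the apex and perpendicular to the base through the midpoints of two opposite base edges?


Solid: square pyramid
Cutting plane: through the apex and perpendicular to the base through the midpoints of two opposite base edges
Visualize the intersection of the plane with the solid's surface.
The boundary of the cut region is a isosceles triangle.
isosceles triangle


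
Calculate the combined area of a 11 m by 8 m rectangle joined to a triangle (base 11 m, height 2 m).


Composite shape: rectangle + triangle
Rectangle area = 11 * 8 = 88
Triangle area = 0.5 * 11 * 2 = 11
Total = 88 + 11
Total = 99
99 m^2


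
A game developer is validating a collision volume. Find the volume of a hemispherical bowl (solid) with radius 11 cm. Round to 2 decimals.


Shape: hemisphere (half of a sphere)
Radius r = 11 cm
Formula: V = (1/2) * (4/3) * pi * r^3 = (2/3) * pi * r^3
r^3 = 1331
(2/3) * 1331 = 887.333333
V = 887.333333 * pi
V = 2787.64
2787.64 cm^3


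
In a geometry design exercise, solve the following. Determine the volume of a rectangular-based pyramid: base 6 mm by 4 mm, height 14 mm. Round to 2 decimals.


Shape: rectangular pyramid
Base: 6 mm x 4 mm, Height h = 14 mm
Formula: V = (1/3) * base_area * h
base_area = 6 * 4 = 24
base_area * h = 24 * 14 = 336
V = 336 / 3
V = 112
112 mm^3


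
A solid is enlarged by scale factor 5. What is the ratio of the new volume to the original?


Linear scale factor k = 5
Rule: under a linear scaling by k, volumes scale by k^3.
k^3 = 5 * 5 * 5
k^3 = 25 * 5
k^3 = 125
Volume scales by a factor of 125.
125 (dimensionless)


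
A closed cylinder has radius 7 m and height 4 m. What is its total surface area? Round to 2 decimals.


Shape: closed cylinder
Radius r = 7 m, Height h = 4 m
Formula: SA = 2*pi*r^2 + 2*pi*r*h = 2*pi*r*(r + h)
r + h = 11
2 * r * (r + h) = 2 * 7 * 11 = 154
SA = 154 * pi
SA = 483.81
483.81 m^2


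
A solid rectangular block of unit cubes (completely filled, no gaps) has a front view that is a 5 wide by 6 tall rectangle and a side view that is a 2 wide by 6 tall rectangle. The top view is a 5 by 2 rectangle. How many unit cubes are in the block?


Orthographic views of a solid rectangular block:
Front view 5 x 6 -> length = 5, height = 6
Side view 2 x 6 -> width = 2, height = 6 (consistent)
Top view 5 x 2 -> confirms length = 5, width = 2
The block is 5 x 2 x 6.
Total unit cubes = 5 * 2 * 6 = 60
60 unit cubes


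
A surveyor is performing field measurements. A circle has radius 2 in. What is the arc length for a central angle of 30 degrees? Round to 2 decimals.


Shape: circular arc
Radius r = 2 in, Angle = 30 degrees
Formula: L = (angle/360) * 2 * pi * r
2 * pi * r = 4 * pi
L = (30/360) * 4 * pi
L = 0.333333 * pi
L = 1.05
1.05 in


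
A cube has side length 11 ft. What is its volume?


Shape: cube
Side s = 11 ft
Formula: V = s^3
V = 11 * 11 * 11
V = 121 * 11
V = 1331
1331 ft^3


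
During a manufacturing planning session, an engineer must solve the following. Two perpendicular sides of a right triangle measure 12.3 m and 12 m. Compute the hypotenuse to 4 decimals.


Shape: right triangle
Legs a = 12.3 m, b = 12 m
Formula: c = sqrt(a^2 + b^2)
a^2 = 151.29, b^2 = 144
a^2 + b^2 = 295.29
c = sqrt(295.29)
c = 17.184
17.184 m


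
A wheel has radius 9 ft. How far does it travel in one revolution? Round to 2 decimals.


Shape: circle
Radius r = 9 ft
Formula: C = 2 * pi * r
C = 2 * pi * 9
C = 18 * pi
C = 56.55
56.55 ft


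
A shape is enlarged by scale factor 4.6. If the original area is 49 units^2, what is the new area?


Linear scale factor k = 4.6
Original area = 49 units^2
Rule: under a linear scaling by k, areas scale by k^2.
k^2 = 4.6^2 = 21.16
New area = 49 * 21.16
New area = 1036.84
1036.84 units^2


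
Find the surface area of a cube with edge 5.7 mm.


Shape: cube
Side s = 5.7 mm
A cube has 6 square faces.
Formula: SA = 6 * s^2
s^2 = 32.49
SA = 6 * 32.49
SA = 194.94
194.94 mm^2


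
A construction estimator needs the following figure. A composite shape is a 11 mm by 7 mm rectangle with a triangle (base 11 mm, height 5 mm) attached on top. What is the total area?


Composite shape: rectangle + triangle
Rectangle area = 11 * 7 = 77
Triangle area = 0.5 * 11 * 5 = 27.5
Total = 77 + 27.5
Total = 104.5
104.5 mm^2


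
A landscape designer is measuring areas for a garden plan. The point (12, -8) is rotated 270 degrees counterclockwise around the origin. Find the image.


Transformation: rotation about the origin
Original point: (12, -8)
Rule for 270 deg counterclockwise: (x, y) -> (y, -x)
Apply: (12, -8) -> (-8, -12)
(-8, -12)


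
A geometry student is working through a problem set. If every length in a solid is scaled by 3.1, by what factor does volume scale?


Linear scale factor k = 3.1
Rule: under a linear scaling by k, volumes scale by k^3.
k^3 = 3.1 * 3.1 * 3.1
k^3 = 9.61 * 3.1
k^3 = 29.791
Volume scales by a factor of 29.791.
29.791 (dimensionless)


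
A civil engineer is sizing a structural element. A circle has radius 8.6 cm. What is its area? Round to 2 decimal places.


Shape: circle
Radius r = 8.6 cm
Formula: A = pi * r^2
r^2 = 8.6^2 = 73.96
A = pi * 73.96
A = 232.35
232.35 cm^2


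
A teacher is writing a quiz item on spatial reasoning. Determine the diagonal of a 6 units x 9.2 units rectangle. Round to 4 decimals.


Shape: rectangle (diagonal via Pythagoras)
Sides: 6 units and 9.2 units
Formula: d = sqrt(l^2 + w^2)
l^2 = 36, w^2 = 84.64
l^2 + w^2 = 120.64
d = sqrt(120.64)
d = 10.9836
10.9836 units


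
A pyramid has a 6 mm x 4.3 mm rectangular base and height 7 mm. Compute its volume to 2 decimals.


Shape: rectangular pyramid
Base: 6 mm x 4.3 mm, Height h = 7 mm
Formula: V = (1/3) * base_area * h
base_area = 6 * 4.3 = 25.8
base_area * h = 25.8 * 7 = 180.6
V = 180.6 / 3
V = 60.2
60.2 mm^3


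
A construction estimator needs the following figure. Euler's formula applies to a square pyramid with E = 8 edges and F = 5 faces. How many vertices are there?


Polyhedron: square pyramid
Euler's formula for convex polyhedra: V - E + F = 2
Given: E = 8 edges and F = 5 faces
Solve for V:
V = 2 + E - F = 2 + 8 - 5 = 5
5 vertices


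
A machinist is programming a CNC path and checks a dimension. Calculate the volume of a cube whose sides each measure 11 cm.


Shape: cube
Side s = 11 cm
Formula: V = s^3
V = 11 * 11 * 11
V = 121 * 11
V = 1331
1331 cm^3


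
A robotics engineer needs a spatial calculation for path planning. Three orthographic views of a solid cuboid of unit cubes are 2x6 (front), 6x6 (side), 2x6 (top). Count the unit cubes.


Orthographic views of a solid rectangular block:
Front view 2 x 6 -> length = 2, height = 6
Side view 6 x 6 -> width = 6, height = 6 (consistent)
Top view 2 x 6 -> confirms length = 2, width = 6
The block is 2 x 6 x 6.
Total unit cubes = 2 * 6 * 6 = 72
72 unit cubes


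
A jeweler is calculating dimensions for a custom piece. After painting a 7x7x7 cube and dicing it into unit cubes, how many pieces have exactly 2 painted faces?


Large cube: 7 x 7 x 7, cut into unit cubes.
n = 7, so n - 2 = 5
Cubes with 2 painted faces lie along the edges, excluding corners.
A cube has 12 edges; each contributes (n - 2) = 5 such cubes.
Count = 12 * 5 = 60
60 unit cubes


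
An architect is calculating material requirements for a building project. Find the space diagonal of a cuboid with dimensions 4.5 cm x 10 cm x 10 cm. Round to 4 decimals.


Shape: rectangular box (space diagonal)
l = 4.5 cm, w = 10 cm, h = 10 cm
Visualize: the diagonal of the base, then a right triangle with that diagonal and the height.
Formula: d = sqrt(l^2 + w^2 + h^2)
l^2 + w^2 + h^2 = 20.25 + 100 + 100 = 220.25
d = sqrt(220.25)
d = 14.8408
14.8408 cm


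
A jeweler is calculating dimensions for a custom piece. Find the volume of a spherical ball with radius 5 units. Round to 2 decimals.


Shape: sphere
Radius r = 5 units
Formula: V = (4/3) * pi * r^3
r^3 = 125
(4/3) * 125 = 166.666667
V = 166.666667 * pi
V = 523.6
523.6 units^3


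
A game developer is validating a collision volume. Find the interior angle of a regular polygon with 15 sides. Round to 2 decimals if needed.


Shape: regular pentadecagon (15 sides)
Formula: interior angle = (n - 2) * 180 / n
(n - 2) = 13
(n - 2) * 180 = 2340
angle = 2340 / 15
angle = 156
156 degrees


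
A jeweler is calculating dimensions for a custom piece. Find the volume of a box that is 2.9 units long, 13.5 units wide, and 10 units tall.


Shape: rectangular prism
l = 2.9 units, w = 13.5 units, h = 10 units
Formula: V = l * w * h
V = 2.9 * 13.5 * 10
V = 39.15 * 10
V = 391.5
391.5 units^3


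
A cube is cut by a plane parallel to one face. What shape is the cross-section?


Solid: cube
Cutting plane: parallel to one face
Visualize the intersection of the plane with the solid's surface.
The boundary of the cut region is a square.
square


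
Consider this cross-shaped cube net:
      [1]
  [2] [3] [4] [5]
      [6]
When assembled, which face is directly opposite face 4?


Net: cross layout. Take square 3 as the base (bottom).
Fold the four squares in the horizontal row up around 3: 2 -> left, 4 -> right, 5 wraps to the top.
Fold 1 and 6 up from 3: 1 -> back, 6 -> front.
Opposite pairs are therefore: (1, 6), (2, 4), (3, 5).
Face 4 is opposite face 2.
face 2


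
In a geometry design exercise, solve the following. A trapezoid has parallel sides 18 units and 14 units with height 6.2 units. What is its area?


Shape: trapezoid
Parallel sides a = 18 units, b = 14 units; Height h = 6.2 units
Formula: A = (a + b) * h / 2
a + b = 18 + 14 = 32
A = 32 * 6.2 / 2
A = 198.4 / 2
A = 99.2
99.2 units^2


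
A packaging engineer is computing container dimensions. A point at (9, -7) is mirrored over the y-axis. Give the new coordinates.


Transformation: reflection
Original point: (9, -7)
Rule for reflection over the y-axis: (x, y) -> (-x, y)
Apply: (9, -7) -> (-9, -7)
(-9, -7)


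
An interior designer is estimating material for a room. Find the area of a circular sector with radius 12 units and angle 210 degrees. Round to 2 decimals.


Shape: circular sector
Radius r = 12 units, Angle = 210 degrees
Formula: A = (angle/360) * pi * r^2
r^2 = 144
Fraction of circle = 210/360
A = (210/360) * pi * 144
A = 84 * pi
A = 263.89
263.89 units^2


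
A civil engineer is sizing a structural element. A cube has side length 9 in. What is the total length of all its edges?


Shape: cube
Side s = 9 in
A cube has 12 edges, all equal.
Formula: total edge length = 12 * s
Total = 12 * 9
Total = 108
108 in


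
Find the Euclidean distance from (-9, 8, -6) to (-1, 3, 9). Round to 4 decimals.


3D distance between two points
P1 = (-9, 8, -6), P2 = (-1, 3, 9)
Formula: d = sqrt((x2-x1)^2 + (y2-y1)^2 + (z2-z1)^2)
dx = -1 - -9 = 8
dy = 3 - 8 = -5
dz = 9 - -6 = 15
dx^2 + dy^2 + dz^2 = 64 + 25 + 225 = 314
d = sqrt(314)
d = 17.72
17.72 units


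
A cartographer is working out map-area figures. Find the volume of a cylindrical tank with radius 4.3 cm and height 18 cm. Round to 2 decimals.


Shape: cylinder
Radius r = 4.3 cm, Height h = 18 cm
Formula: V = pi * r^2 * h
r^2 = 18.49
V = pi * 18.49 * 18
V = 332.82 * pi
V = 1045.58
1045.58 cm^3


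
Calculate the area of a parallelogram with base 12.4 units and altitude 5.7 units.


Shape: parallelogram
Base b = 12.4 units, Height h = 5.7 units
Formula: A = b * h
A = 12.4 * 5.7
A = 70.68
70.68 units^2


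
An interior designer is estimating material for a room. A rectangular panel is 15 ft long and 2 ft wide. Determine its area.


Shape: rectangle
Length l = 15 ft, Width w = 2 ft
Formula: A = l * w
A = 15 * 2
A = 30
30 ft^2


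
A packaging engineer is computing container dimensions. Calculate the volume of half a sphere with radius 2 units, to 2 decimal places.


Shape: hemisphere (half of a sphere)
Radius r = 2 units
Formula: V = (1/2) * (4/3) * pi * r^3 = (2/3) * pi * r^3
r^3 = 8
(2/3) * 8 = 5.333333
V = 5.333333 * pi
V = 16.76
16.76 units^3


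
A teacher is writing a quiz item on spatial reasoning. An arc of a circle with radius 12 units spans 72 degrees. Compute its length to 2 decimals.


Shape: circular arc
Radius r = 12 units, Angle = 72 degrees
Formula: L = (angle/360) * 2 * pi * r
2 * pi * r = 24 * pi
L = (72/360) * 24 * pi
L = 4.8 * pi
L = 15.08
15.08 units


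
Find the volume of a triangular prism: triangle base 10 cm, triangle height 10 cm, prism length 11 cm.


Shape: triangular prism
Triangle base = 10 cm, triangle height = 10 cm, prism length L = 11 cm
Formula: V = (1/2 * b * h_tri) * L
Cross-section area = 0.5 * 10 * 10 = 50
V = 50 * 11
V = 550
550 cm^3


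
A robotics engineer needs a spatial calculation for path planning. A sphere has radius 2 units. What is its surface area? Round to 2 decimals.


Shape: sphere
Radius r = 2 units
Formula: SA = 4 * pi * r^2
r^2 = 4
SA = 4 * pi * 4
SA = 16 * pi
SA = 50.27
50.27 units^2


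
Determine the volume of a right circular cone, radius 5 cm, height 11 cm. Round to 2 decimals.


Shape: cone
Radius r = 5 cm, Height h = 11 cm
Formula: V = (1/3) * pi * r^2 * h
r^2 = 25
pi * r^2 * h = pi * 25 * 11 = 275 * pi
V = 275 * pi / 3
V = 287.98
287.98 cm^3


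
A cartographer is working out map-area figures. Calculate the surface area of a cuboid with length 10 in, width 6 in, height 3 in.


Shape: rectangular prism
l = 10 in, w = 6 in, h = 3 in
Formula: SA = 2(lw + lh + wh)
lw = 60, lh = 30, wh = 18
lw + lh + wh = 108
SA = 2 * 108
SA = 216
216 in^2


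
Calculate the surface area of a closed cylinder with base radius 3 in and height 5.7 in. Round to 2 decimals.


Shape: closed cylinder
Radius r = 3 in, Height h = 5.7 in
Formula: SA = 2*pi*r^2 + 2*pi*r*h = 2*pi*r*(r + h)
r + h = 8.7
2 * r * (r + h) = 2 * 3 * 8.7 = 52.2
SA = 52.2 * pi
SA = 163.99
163.99 in^2
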